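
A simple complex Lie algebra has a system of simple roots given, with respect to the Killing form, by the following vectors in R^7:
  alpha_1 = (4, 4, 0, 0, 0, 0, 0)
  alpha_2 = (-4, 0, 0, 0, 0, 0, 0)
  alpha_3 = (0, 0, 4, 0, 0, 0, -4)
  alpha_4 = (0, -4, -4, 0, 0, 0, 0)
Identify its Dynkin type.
Compute the Cartan integers a_ij = 2(alpha_i, alpha_j)/(alpha_j, alpha_j); the resulting 4x4 Cartan matrix is
[[2, -2, 0, -1], [-1, 2, 0, 0], [0, 0, 2, -1], [-1, 0, -1, 2]].
The roots have two lengths (squared-length ratio 2:1); the short ones are alpha_{2}. The associated Dynkin diagram is a chain of 4 nodes with a double edge at one end; the terminal node there is the unique short simple root (B_4), so the type is B_4 (the algebra so(9)).

B_4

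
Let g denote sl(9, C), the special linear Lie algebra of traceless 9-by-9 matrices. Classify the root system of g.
This is sl(9), which has dimension 9^2 - 1 = 80 and rank 9 - 1 = 8 (a Cartan subalgebra is the diagonal traceless matrices). In the classification of classical Lie algebras, the special linear algebra sl(n+1) has type A_n; here n = 8, so the Dynkin diagram is a chain of 8 nodes with single edges (A_8). Hence the type is A_8.

type A_8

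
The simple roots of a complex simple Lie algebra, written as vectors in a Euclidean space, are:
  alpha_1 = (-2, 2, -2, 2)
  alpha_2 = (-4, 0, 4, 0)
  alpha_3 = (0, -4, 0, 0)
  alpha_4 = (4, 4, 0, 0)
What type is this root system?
F_4

Compute the Cartan integers a_ij = 2(alpha_i, alpha_j)/(alpha_j, alpha_j); the resulting 4x4 Cartan matrix is
[[2, 0, -1, 0], [0, 2, 0, -1], [-1, 0, 2, -1], [0, -1, -2, 2]].
The roots have two lengths (squared-length ratio 2:1); the short ones are alpha_{1,3}. The associated Dynkin diagram is a chain of 4 nodes with a double edge between the middle two (F_4), so the type is F_4.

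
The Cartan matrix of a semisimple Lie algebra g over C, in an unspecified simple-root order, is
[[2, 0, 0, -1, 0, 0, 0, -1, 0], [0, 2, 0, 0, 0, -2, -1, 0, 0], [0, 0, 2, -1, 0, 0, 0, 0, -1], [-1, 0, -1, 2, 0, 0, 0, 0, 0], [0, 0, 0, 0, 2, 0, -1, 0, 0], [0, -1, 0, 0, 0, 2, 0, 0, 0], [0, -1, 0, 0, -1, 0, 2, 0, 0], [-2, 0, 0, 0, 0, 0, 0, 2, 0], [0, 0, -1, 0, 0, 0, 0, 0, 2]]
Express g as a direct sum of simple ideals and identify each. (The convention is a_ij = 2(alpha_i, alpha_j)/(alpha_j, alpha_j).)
The diagram associated to this matrix has two connected components: the simple roots {alpha_2, alpha_5, alpha_6, alpha_7} form a chain of 4 nodes with a double edge at one end; the terminal node there is the unique short simple root (B_4), and {alpha_1, alpha_3, alpha_4, alpha_8, alpha_9} form a chain of 5 nodes with a double edge at one end; the terminal node there is the unique long simple root (C_5). A semisimple Lie algebra decomposes uniquely as the direct sum of simple ideals, one per connected component of its Dynkin diagram, so g ≅ B_4 ⊕ C_5 (dimension 36 + 55 = 91).

B_4 (so(9)) ⊕ C_5 (sp(10))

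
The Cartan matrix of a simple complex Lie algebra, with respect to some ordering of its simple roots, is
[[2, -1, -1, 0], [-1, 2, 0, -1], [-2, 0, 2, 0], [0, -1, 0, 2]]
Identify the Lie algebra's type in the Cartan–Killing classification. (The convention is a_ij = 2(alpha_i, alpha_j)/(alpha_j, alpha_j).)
The matrix has rank 4 with 2's on the diagonal. Reading the off-diagonal entries as Dynkin edges (a single edge where a_ij = a_ji = -1; a double or triple edge where a_ij * a_ji = 2 or 3), the diagram is a chain of 4 nodes with a double edge at one end; the terminal node there is the unique long simple root (C_4). One simple-root ordering that puts it in standard form is (alpha_4, alpha_2, alpha_1, alpha_3). So the algebra is type C_4, i.e. sp(8).

type C_4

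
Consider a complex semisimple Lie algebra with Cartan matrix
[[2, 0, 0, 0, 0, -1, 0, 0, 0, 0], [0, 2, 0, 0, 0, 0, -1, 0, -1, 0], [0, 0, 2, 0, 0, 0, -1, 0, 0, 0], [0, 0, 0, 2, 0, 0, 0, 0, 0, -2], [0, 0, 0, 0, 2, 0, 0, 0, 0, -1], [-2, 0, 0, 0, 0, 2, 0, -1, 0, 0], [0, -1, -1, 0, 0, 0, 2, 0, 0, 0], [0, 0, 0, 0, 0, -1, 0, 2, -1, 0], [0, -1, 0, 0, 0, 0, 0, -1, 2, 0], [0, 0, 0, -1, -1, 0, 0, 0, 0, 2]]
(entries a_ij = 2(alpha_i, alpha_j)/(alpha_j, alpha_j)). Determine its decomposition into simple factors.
The diagram associated to this matrix has two connected components: the simple roots {alpha_1, alpha_2, alpha_3, alpha_6, alpha_7, alpha_8, alpha_9} form a chain of 7 nodes with a double edge at one end; the terminal node there is the unique short simple root (B_7), and {alpha_4, alpha_5, alpha_10} form a chain of 3 nodes with a double edge at one end; the terminal node there is the unique long simple root (C_3). A semisimple Lie algebra decomposes uniquely as the direct sum of simple ideals, one per connected component of its Dynkin diagram, so g ≅ B_7 ⊕ C_3 (dimension 105 + 21 = 126).

B7 + C3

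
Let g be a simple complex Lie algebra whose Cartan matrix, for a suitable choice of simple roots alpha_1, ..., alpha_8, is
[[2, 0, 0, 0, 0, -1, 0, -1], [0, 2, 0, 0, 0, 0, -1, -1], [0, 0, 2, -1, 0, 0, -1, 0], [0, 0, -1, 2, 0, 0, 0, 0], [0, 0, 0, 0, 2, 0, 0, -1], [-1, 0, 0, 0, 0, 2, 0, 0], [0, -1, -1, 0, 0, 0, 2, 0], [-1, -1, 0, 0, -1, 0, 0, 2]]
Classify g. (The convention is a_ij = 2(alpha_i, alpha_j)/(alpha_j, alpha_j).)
E_8

The matrix has rank 8 with 2's on the diagonal. Reading the off-diagonal entries as Dynkin edges (a single edge where a_ij = a_ji = -1; a double or triple edge where a_ij * a_ji = 2 or 3), the diagram is a chain of 7 nodes with one extra node attached to the third node from one end (E_8). One simple-root ordering that puts it in standard form is (alpha_6, alpha_5, alpha_1, alpha_8, alpha_2, alpha_7, alpha_3, alpha_4). So the algebra is type E_8.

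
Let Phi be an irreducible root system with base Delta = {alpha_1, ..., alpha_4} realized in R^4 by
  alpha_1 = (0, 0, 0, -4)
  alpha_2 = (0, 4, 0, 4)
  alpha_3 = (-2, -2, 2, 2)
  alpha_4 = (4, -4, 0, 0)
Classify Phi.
Compute the Cartan integers a_ij = 2(alpha_i, alpha_j)/(alpha_j, alpha_j); the resulting 4x4 Cartan matrix is
[[2, -1, -1, 0], [-2, 2, 0, -1], [-1, 0, 2, 0], [0, -1, 0, 2]].
The roots have two lengths (squared-length ratio 2:1); the short ones are alpha_{1,3}. The associated Dynkin diagram is a chain of 4 nodes with a double edge between the middle two (F_4), so the type is F_4.

F_4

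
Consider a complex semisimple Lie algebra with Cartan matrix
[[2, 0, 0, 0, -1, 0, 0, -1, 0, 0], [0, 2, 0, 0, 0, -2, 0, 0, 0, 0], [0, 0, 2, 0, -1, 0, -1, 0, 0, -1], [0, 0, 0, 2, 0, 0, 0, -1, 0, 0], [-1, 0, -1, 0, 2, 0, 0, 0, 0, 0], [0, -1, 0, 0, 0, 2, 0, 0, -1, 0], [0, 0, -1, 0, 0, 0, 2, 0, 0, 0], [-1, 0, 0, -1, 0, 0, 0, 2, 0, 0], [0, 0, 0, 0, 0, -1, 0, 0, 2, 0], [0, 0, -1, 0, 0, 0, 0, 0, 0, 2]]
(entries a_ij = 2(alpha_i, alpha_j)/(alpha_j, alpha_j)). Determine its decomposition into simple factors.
C_3 + D_7

The diagram associated to this matrix has two connected components: the simple roots {alpha_2, alpha_6, alpha_9} form a chain of 3 nodes with a double edge at one end; the terminal node there is the unique long simple root (C_3), and {alpha_1, alpha_3, alpha_4, alpha_5, alpha_7, alpha_8, alpha_10} form a chain of 5 nodes with a fork of two nodes at one end (D_7). A semisimple Lie algebra decomposes uniquely as the direct sum of simple ideals, one per connected component of its Dynkin diagram, so g ≅ C_3 ⊕ D_7 (dimension 21 + 91 = 112).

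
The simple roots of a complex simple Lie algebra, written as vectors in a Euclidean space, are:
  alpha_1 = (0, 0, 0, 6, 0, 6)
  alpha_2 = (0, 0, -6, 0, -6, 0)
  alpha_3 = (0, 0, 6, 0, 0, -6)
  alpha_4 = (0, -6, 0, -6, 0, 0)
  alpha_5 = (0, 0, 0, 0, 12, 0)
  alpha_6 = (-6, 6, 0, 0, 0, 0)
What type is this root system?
C_6

Compute the Cartan integers a_ij = 2(alpha_i, alpha_j)/(alpha_j, alpha_j); the resulting 6x6 Cartan matrix is
[[2, 0, -1, -1, 0, 0], [0, 2, -1, 0, -1, 0], [-1, -1, 2, 0, 0, 0], [-1, 0, 0, 2, 0, -1], [0, -2, 0, 0, 2, 0], [0, 0, 0, -1, 0, 2]].
The roots have two lengths (squared-length ratio 2:1); the short ones are alpha_{1,2,3,4,6}. The associated Dynkin diagram is a chain of 6 nodes with a double edge at one end; the terminal node there is the unique long simple root (C_6), so the type is C_6 (the algebra sp(12)).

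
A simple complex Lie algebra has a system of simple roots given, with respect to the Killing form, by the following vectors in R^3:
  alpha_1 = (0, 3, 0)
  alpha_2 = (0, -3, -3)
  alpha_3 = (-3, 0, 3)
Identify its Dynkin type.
type B_3

Compute the Cartan integers a_ij = 2(alpha_i, alpha_j)/(alpha_j, alpha_j); the resulting 3x3 Cartan matrix is
[[2, -1, 0], [-2, 2, -1], [0, -1, 2]].
The roots have two lengths (squared-length ratio 2:1); the short ones are alpha_{1}. The associated Dynkin diagram is a chain of 3 nodes with a double edge at one end; the terminal node there is the unique short simple root (B_3), so the type is B_3 (the algebra so(7)).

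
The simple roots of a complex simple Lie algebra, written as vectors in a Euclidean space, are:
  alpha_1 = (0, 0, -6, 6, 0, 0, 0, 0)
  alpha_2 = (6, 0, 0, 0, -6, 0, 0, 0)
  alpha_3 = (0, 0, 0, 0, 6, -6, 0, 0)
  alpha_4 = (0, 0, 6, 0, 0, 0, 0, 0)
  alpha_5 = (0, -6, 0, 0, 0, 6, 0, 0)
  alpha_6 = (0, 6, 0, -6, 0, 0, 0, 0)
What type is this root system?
Compute the Cartan integers a_ij = 2(alpha_i, alpha_j)/(alpha_j, alpha_j); the resulting 6x6 Cartan matrix is
[[2, 0, 0, -2, 0, -1], [0, 2, -1, 0, 0, 0], [0, -1, 2, 0, -1, 0], [-1, 0, 0, 2, 0, 0], [0, 0, -1, 0, 2, -1], [-1, 0, 0, 0, -1, 2]].
The roots have two lengths (squared-length ratio 2:1); the short ones are alpha_{4}. The associated Dynkin diagram is a chain of 6 nodes with a double edge at one end; the terminal node there is the unique short simple root (B_6), so the type is B_6 (the algebra so(13)).

B_6 (so(13))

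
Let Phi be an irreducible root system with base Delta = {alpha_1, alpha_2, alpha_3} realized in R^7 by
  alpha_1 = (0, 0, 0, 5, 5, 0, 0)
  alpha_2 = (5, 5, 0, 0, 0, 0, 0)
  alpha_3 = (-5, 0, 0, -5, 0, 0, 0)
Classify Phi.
A_3

Compute the Cartan integers a_ij = 2(alpha_i, alpha_j)/(alpha_j, alpha_j); the resulting 3x3 Cartan matrix is
[[2, 0, -1], [0, 2, -1], [-1, -1, 2]].
All simple roots have the same length, so the diagram is simply laced. The associated Dynkin diagram is a chain of 3 nodes with single edges (A_3), so the type is A_3 (the algebra sl(4)).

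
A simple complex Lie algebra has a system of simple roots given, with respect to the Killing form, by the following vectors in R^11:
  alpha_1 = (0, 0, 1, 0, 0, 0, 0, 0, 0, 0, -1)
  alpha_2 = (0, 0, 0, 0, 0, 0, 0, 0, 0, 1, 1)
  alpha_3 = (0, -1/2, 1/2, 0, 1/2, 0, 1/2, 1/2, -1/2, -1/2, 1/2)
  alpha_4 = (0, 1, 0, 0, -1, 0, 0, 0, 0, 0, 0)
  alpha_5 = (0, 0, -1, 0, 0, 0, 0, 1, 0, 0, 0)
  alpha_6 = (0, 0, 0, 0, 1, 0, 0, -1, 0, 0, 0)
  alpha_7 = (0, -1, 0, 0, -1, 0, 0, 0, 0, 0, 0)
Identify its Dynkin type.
E_7

Compute the Cartan integers a_ij = 2(alpha_i, alpha_j)/(alpha_j, alpha_j); the resulting 7x7 Cartan matrix is
[[2, -1, 0, 0, -1, 0, 0], [-1, 2, 0, 0, 0, 0, 0], [0, 0, 2, -1, 0, 0, 0], [0, 0, -1, 2, 0, -1, 0], [-1, 0, 0, 0, 2, -1, 0], [0, 0, 0, -1, -1, 2, -1], [0, 0, 0, 0, 0, -1, 2]].
All simple roots have the same length, so the diagram is simply laced. The associated Dynkin diagram is a chain of 6 nodes with one extra node attached to the third node from one end (E_7), so the type is E_7.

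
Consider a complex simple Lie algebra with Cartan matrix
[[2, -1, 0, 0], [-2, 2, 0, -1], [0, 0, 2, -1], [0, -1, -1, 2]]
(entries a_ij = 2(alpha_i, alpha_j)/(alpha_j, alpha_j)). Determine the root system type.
type B_4

The matrix has rank 4 with 2's on the diagonal. Reading the off-diagonal entries as Dynkin edges (a single edge where a_ij = a_ji = -1; a double or triple edge where a_ij * a_ji = 2 or 3), the diagram is a chain of 4 nodes with a double edge at one end; the terminal node there is the unique short simple root (B_4). One simple-root ordering that puts it in standard form is (alpha_3, alpha_4, alpha_2, alpha_1). So the algebra is type B_4, i.e. so(9).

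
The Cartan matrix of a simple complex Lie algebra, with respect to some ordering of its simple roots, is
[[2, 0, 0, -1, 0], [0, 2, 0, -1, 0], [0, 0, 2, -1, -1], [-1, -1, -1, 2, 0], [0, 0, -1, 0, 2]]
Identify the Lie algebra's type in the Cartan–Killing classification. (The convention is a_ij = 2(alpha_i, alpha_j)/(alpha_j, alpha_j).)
The matrix has rank 5 with 2's on the diagonal. Reading the off-diagonal entries as Dynkin edges (a single edge where a_ij = a_ji = -1; a double or triple edge where a_ij * a_ji = 2 or 3), the diagram is a chain of 3 nodes with a fork of two nodes at one end (D_5). One simple-root ordering that puts it in standard form is (alpha_5, alpha_3, alpha_4, alpha_2, alpha_1). So the algebra is type D_5, i.e. so(10).

type D_5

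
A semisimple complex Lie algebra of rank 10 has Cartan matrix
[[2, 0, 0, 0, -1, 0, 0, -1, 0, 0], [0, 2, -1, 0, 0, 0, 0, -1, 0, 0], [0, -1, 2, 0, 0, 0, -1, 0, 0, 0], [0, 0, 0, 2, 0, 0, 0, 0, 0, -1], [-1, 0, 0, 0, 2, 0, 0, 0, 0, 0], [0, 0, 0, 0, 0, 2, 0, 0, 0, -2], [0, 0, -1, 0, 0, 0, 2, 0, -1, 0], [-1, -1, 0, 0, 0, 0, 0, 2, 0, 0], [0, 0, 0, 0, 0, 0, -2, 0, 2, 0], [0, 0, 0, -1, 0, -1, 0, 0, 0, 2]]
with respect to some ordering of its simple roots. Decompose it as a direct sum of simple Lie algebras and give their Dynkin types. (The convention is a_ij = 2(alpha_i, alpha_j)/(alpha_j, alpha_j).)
C3 + C7

The diagram associated to this matrix has two connected components: the simple roots {alpha_4, alpha_6, alpha_10} form a chain of 3 nodes with a double edge at one end; the terminal node there is the unique long simple root (C_3), and {alpha_1, alpha_2, alpha_3, alpha_5, alpha_7, alpha_8, alpha_9} form a chain of 7 nodes with a double edge at one end; the terminal node there is the unique long simple root (C_7). A semisimple Lie algebra decomposes uniquely as the direct sum of simple ideals, one per connected component of its Dynkin diagram, so g ≅ C_3 ⊕ C_7 (dimension 21 + 105 = 126).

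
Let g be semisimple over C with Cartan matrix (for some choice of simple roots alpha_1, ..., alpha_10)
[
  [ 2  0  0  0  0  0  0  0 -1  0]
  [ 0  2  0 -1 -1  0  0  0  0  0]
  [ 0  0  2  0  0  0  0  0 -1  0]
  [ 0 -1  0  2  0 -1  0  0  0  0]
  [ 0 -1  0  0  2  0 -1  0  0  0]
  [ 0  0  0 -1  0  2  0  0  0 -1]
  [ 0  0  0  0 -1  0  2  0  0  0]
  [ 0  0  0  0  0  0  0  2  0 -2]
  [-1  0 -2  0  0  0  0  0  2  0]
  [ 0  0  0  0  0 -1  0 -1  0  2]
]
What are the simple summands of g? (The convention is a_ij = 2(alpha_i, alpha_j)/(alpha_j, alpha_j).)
The diagram associated to this matrix has two connected components: the simple roots {alpha_1, alpha_3, alpha_9} form a chain of 3 nodes with a double edge at one end; the terminal node there is the unique short simple root (B_3), and {alpha_2, alpha_4, alpha_5, alpha_6, alpha_7, alpha_8, alpha_10} form a chain of 7 nodes with a double edge at one end; the terminal node there is the unique long simple root (C_7). A semisimple Lie algebra decomposes uniquely as the direct sum of simple ideals, one per connected component of its Dynkin diagram, so g ≅ B_3 ⊕ C_7 (dimension 21 + 105 = 126).

B_3 ⊕ C_7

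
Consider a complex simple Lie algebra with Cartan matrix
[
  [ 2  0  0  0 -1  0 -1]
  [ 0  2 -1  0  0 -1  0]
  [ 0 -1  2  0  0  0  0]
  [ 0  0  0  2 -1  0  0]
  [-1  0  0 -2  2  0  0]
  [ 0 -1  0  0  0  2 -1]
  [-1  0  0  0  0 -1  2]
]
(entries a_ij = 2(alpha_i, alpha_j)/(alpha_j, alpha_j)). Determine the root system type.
The matrix has rank 7 with 2's on the diagonal. Reading the off-diagonal entries as Dynkin edges (a single edge where a_ij = a_ji = -1; a double or triple edge where a_ij * a_ji = 2 or 3), the diagram is a chain of 7 nodes with a double edge at one end; the terminal node there is the unique short simple root (B_7). One simple-root ordering that puts it in standard form is (alpha_3, alpha_2, alpha_6, alpha_7, alpha_1, alpha_5, alpha_4). So the algebra is type B_7, i.e. so(15).

type B_7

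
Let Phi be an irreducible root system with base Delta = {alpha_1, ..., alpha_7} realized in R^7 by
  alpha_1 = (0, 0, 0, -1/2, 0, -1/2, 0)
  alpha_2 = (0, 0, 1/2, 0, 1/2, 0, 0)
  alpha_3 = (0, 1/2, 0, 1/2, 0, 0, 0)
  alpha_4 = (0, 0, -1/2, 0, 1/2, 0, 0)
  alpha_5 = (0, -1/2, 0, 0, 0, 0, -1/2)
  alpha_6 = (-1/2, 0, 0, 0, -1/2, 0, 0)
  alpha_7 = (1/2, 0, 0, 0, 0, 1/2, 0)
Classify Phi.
D7

Compute the Cartan integers a_ij = 2(alpha_i, alpha_j)/(alpha_j, alpha_j); the resulting 7x7 Cartan matrix is
[[2, 0, -1, 0, 0, 0, -1], [0, 2, 0, 0, 0, -1, 0], [-1, 0, 2, 0, -1, 0, 0], [0, 0, 0, 2, 0, -1, 0], [0, 0, -1, 0, 2, 0, 0], [0, -1, 0, -1, 0, 2, -1], [-1, 0, 0, 0, 0, -1, 2]].
All simple roots have the same length, so the diagram is simply laced. The associated Dynkin diagram is a chain of 5 nodes with a fork of two nodes at one end (D_7), so the type is D_7 (the algebra so(14)).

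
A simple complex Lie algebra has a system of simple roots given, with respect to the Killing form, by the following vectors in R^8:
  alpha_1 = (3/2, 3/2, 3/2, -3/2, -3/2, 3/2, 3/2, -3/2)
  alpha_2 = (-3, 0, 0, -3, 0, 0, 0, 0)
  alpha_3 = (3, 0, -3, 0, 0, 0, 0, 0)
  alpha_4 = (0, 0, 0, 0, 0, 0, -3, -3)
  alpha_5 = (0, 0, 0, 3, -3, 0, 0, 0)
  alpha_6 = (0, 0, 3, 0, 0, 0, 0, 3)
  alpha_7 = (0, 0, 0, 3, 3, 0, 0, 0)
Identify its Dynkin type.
Compute the Cartan integers a_ij = 2(alpha_i, alpha_j)/(alpha_j, alpha_j); the resulting 7x7 Cartan matrix is
[[2, 0, 0, 0, 0, 0, -1], [0, 2, -1, 0, -1, 0, -1], [0, -1, 2, 0, 0, -1, 0], [0, 0, 0, 2, 0, -1, 0], [0, -1, 0, 0, 2, 0, 0], [0, 0, -1, -1, 0, 2, 0], [-1, -1, 0, 0, 0, 0, 2]].
All simple roots have the same length, so the diagram is simply laced. The associated Dynkin diagram is a chain of 6 nodes with one extra node attached to the third node from one end (E_7), so the type is E_7.

type E_7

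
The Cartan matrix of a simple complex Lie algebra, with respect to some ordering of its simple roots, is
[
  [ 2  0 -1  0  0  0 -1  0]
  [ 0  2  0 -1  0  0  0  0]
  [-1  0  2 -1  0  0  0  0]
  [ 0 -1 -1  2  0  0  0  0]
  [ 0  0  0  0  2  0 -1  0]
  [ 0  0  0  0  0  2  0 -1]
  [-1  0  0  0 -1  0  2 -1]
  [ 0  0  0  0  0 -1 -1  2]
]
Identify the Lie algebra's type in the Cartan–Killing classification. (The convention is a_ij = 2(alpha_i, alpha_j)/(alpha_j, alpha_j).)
E_8

The matrix has rank 8 with 2's on the diagonal. Reading the off-diagonal entries as Dynkin edges (a single edge where a_ij = a_ji = -1; a double or triple edge where a_ij * a_ji = 2 or 3), the diagram is a chain of 7 nodes with one extra node attached to the third node from one end (E_8). One simple-root ordering that puts it in standard form is (alpha_6, alpha_5, alpha_8, alpha_7, alpha_1, alpha_3, alpha_4, alpha_2). So the algebra is type E_8.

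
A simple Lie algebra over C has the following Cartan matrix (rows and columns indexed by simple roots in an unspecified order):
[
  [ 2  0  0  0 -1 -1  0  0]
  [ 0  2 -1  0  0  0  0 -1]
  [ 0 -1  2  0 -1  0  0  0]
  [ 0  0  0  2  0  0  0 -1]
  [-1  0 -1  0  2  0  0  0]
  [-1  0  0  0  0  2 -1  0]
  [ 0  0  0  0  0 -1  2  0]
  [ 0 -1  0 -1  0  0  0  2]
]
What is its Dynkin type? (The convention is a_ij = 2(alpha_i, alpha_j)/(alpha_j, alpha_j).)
type A_8

The matrix has rank 8 with 2's on the diagonal. Reading the off-diagonal entries as Dynkin edges (a single edge where a_ij = a_ji = -1; a double or triple edge where a_ij * a_ji = 2 or 3), the diagram is a chain of 8 nodes with single edges (A_8). One simple-root ordering that puts it in standard form is (alpha_4, alpha_8, alpha_2, alpha_3, alpha_5, alpha_1, alpha_6, alpha_7). So the algebra is type A_8, i.e. sl(9).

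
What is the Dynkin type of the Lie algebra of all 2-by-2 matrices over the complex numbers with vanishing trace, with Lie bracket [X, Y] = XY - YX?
This is sl(2), which has dimension 2^2 - 1 = 3 and rank 2 - 1 = 1 (a Cartan subalgebra is the diagonal traceless matrices). In the classification of classical Lie algebras, the special linear algebra sl(n+1) has type A_n; here n = 1, so the Dynkin diagram is a chain of 1 nodes with single edges (A_1). Hence the type is A_1.

type A_1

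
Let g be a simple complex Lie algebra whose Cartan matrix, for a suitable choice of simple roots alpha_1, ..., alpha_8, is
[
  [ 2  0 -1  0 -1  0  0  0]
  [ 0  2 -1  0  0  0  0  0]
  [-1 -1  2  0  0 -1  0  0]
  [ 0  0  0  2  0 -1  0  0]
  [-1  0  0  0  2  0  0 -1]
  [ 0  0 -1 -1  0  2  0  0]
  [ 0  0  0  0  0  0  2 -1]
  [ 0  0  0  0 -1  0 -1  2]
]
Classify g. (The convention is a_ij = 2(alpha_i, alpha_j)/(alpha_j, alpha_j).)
The matrix has rank 8 with 2's on the diagonal. Reading the off-diagonal entries as Dynkin edges (a single edge where a_ij = a_ji = -1; a double or triple edge where a_ij * a_ji = 2 or 3), the diagram is a chain of 7 nodes with one extra node attached to the third node from one end (E_8). One simple-root ordering that puts it in standard form is (alpha_4, alpha_2, alpha_6, alpha_3, alpha_1, alpha_5, alpha_8, alpha_7). So the algebra is type E_8.

E_8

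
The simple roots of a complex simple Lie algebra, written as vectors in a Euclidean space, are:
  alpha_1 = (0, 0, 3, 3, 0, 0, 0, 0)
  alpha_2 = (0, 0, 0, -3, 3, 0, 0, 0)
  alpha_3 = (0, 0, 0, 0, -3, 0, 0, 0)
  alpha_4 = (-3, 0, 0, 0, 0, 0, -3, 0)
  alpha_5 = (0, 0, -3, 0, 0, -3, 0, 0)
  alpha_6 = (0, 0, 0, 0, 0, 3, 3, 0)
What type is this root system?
B6

Compute the Cartan integers a_ij = 2(alpha_i, alpha_j)/(alpha_j, alpha_j); the resulting 6x6 Cartan matrix is
[[2, -1, 0, 0, -1, 0], [-1, 2, -2, 0, 0, 0], [0, -1, 2, 0, 0, 0], [0, 0, 0, 2, 0, -1], [-1, 0, 0, 0, 2, -1], [0, 0, 0, -1, -1, 2]].
The roots have two lengths (squared-length ratio 2:1); the short ones are alpha_{3}. The associated Dynkin diagram is a chain of 6 nodes with a double edge at one end; the terminal node there is the unique short simple root (B_6), so the type is B_6 (the algebra so(13)).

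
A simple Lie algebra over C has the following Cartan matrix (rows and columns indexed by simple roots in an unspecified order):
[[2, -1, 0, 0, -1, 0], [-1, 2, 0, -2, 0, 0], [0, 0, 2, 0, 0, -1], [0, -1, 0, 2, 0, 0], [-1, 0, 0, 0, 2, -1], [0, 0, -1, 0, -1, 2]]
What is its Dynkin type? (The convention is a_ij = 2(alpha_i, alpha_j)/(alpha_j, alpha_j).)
The matrix has rank 6 with 2's on the diagonal. Reading the off-diagonal entries as Dynkin edges (a single edge where a_ij = a_ji = -1; a double or triple edge where a_ij * a_ji = 2 or 3), the diagram is a chain of 6 nodes with a double edge at one end; the terminal node there is the unique short simple root (B_6). One simple-root ordering that puts it in standard form is (alpha_3, alpha_6, alpha_5, alpha_1, alpha_2, alpha_4). So the algebra is type B_6, i.e. so(13).

B_6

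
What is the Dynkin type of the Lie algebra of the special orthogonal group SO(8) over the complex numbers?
This is so(8) with 8 even, which has dimension 8(8-1)/2 = 28 and rank 8/2 = 4. In the classification of classical Lie algebras, the orthogonal algebra so(2n) in an even number of variables has type D_n; here n = 4, so the Dynkin diagram is a chain of 2 nodes with a fork of two nodes at one end (D_4). Hence the type is D_4.

D_4 (so(8))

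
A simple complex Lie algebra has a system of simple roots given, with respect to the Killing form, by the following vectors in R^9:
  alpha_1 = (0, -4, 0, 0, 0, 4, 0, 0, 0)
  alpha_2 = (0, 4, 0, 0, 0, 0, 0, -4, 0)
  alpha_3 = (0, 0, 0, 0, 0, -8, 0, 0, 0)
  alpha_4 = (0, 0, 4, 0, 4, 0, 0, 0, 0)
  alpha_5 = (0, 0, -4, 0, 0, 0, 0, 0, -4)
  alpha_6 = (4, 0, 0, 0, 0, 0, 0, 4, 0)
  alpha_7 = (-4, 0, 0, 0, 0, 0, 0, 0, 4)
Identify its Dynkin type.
C_7 (sp(14))

Compute the Cartan integers a_ij = 2(alpha_i, alpha_j)/(alpha_j, alpha_j); the resulting 7x7 Cartan matrix is
[[2, -1, -1, 0, 0, 0, 0], [-1, 2, 0, 0, 0, -1, 0], [-2, 0, 2, 0, 0, 0, 0], [0, 0, 0, 2, -1, 0, 0], [0, 0, 0, -1, 2, 0, -1], [0, -1, 0, 0, 0, 2, -1], [0, 0, 0, 0, -1, -1, 2]].
The roots have two lengths (squared-length ratio 2:1); the short ones are alpha_{1,2,4,5,6,7}. The associated Dynkin diagram is a chain of 7 nodes with a double edge at one end; the terminal node there is the unique long simple root (C_7), so the type is C_7 (the algebra sp(14)).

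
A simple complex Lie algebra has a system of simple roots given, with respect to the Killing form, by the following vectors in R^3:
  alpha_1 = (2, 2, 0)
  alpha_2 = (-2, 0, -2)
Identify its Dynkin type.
type A_2

Compute the Cartan integers a_ij = 2(alpha_i, alpha_j)/(alpha_j, alpha_j); the resulting 2x2 Cartan matrix is
[[2, -1], [-1, 2]].
All simple roots have the same length, so the diagram is simply laced. The associated Dynkin diagram is a chain of 2 nodes with single edges (A_2), so the type is A_2 (the algebra sl(3)).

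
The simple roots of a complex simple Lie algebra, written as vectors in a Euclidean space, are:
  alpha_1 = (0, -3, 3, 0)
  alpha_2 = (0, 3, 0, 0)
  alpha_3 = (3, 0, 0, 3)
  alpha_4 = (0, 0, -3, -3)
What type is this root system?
B_4 (so(9))

Compute the Cartan integers a_ij = 2(alpha_i, alpha_j)/(alpha_j, alpha_j); the resulting 4x4 Cartan matrix is
[[2, -2, 0, -1], [-1, 2, 0, 0], [0, 0, 2, -1], [-1, 0, -1, 2]].
The roots have two lengths (squared-length ratio 2:1); the short ones are alpha_{2}. The associated Dynkin diagram is a chain of 4 nodes with a double edge at one end; the terminal node there is the unique short simple root (B_4), so the type is B_4 (the algebra so(9)).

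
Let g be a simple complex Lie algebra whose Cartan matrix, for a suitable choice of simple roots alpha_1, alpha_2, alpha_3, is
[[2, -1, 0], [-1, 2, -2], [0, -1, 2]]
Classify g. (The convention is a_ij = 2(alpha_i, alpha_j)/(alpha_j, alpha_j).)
B3

The matrix has rank 3 with 2's on the diagonal. Reading the off-diagonal entries as Dynkin edges (a single edge where a_ij = a_ji = -1; a double or triple edge where a_ij * a_ji = 2 or 3), the diagram is a chain of 3 nodes with a double edge at one end; the terminal node there is the unique short simple root (B_3). One simple-root ordering that puts it in standard form is (alpha_1, alpha_2, alpha_3). So the algebra is type B_3, i.e. so(7).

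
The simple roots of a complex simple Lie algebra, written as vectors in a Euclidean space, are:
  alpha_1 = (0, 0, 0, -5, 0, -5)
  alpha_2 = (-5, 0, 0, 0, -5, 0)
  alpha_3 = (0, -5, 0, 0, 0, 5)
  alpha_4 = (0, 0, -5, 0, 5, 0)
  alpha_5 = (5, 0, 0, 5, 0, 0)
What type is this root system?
Compute the Cartan integers a_ij = 2(alpha_i, alpha_j)/(alpha_j, alpha_j); the resulting 5x5 Cartan matrix is
[[2, 0, -1, 0, -1], [0, 2, 0, -1, -1], [-1, 0, 2, 0, 0], [0, -1, 0, 2, 0], [-1, -1, 0, 0, 2]].
All simple roots have the same length, so the diagram is simply laced. The associated Dynkin diagram is a chain of 5 nodes with single edges (A_5), so the type is A_5 (the algebra sl(6)).

A_5 (sl(6))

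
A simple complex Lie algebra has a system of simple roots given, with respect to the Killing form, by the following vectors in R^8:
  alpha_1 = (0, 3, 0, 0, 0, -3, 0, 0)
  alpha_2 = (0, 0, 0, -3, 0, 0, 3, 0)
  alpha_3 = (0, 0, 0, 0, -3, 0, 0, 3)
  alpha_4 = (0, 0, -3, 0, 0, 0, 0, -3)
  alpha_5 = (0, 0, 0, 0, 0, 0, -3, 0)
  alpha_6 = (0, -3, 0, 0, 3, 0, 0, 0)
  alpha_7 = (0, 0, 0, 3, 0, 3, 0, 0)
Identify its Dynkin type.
Compute the Cartan integers a_ij = 2(alpha_i, alpha_j)/(alpha_j, alpha_j); the resulting 7x7 Cartan matrix is
[[2, 0, 0, 0, 0, -1, -1], [0, 2, 0, 0, -2, 0, -1], [0, 0, 2, -1, 0, -1, 0], [0, 0, -1, 2, 0, 0, 0], [0, -1, 0, 0, 2, 0, 0], [-1, 0, -1, 0, 0, 2, 0], [-1, -1, 0, 0, 0, 0, 2]].
The roots have two lengths (squared-length ratio 2:1); the short ones are alpha_{5}. The associated Dynkin diagram is a chain of 7 nodes with a double edge at one end; the terminal node there is the unique short simple root (B_7), so the type is B_7 (the algebra so(15)).

B7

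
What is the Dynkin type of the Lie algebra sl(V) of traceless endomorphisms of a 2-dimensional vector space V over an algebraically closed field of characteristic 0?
This is sl(2), which has dimension 2^2 - 1 = 3 and rank 2 - 1 = 1 (a Cartan subalgebra is the diagonal traceless matrices). In the classification of classical Lie algebras, the special linear algebra sl(n+1) has type A_n; here n = 1, so the Dynkin diagram is a chain of 1 nodes with single edges (A_1). Hence the type is A_1.

A_1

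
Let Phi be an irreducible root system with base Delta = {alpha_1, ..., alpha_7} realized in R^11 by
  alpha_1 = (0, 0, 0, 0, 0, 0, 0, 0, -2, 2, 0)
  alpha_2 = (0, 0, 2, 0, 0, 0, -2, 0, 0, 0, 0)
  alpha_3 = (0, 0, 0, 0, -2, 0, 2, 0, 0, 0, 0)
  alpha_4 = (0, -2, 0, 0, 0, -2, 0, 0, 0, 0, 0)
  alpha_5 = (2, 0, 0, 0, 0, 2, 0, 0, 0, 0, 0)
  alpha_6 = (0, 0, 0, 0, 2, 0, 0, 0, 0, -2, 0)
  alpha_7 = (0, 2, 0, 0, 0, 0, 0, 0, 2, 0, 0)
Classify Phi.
type A_7

Compute the Cartan integers a_ij = 2(alpha_i, alpha_j)/(alpha_j, alpha_j); the resulting 7x7 Cartan matrix is
[[2, 0, 0, 0, 0, -1, -1], [0, 2, -1, 0, 0, 0, 0], [0, -1, 2, 0, 0, -1, 0], [0, 0, 0, 2, -1, 0, -1], [0, 0, 0, -1, 2, 0, 0], [-1, 0, -1, 0, 0, 2, 0], [-1, 0, 0, -1, 0, 0, 2]].
All simple roots have the same length, so the diagram is simply laced. The associated Dynkin diagram is a chain of 7 nodes with single edges (A_7), so the type is A_7 (the algebra sl(8)).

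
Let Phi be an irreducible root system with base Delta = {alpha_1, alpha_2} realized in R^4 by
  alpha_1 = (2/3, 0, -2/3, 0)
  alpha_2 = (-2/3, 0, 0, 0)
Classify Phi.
B_2 (so(5))

Compute the Cartan integers a_ij = 2(alpha_i, alpha_j)/(alpha_j, alpha_j); the resulting 2x2 Cartan matrix is
[[2, -2], [-1, 2]].
The roots have two lengths (squared-length ratio 2:1); the short ones are alpha_{2}. The associated Dynkin diagram is a chain of 2 nodes with a double edge at one end; the terminal node there is the unique short simple root (B_2), so the type is B_2 (the algebra so(5)).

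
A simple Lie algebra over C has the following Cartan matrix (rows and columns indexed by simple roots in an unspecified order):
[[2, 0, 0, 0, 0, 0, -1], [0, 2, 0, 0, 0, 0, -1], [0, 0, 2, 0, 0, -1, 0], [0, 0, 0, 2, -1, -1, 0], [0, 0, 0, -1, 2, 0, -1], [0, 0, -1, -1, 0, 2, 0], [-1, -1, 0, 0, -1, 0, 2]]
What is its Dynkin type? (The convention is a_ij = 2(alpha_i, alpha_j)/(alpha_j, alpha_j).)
D_7

The matrix has rank 7 with 2's on the diagonal. Reading the off-diagonal entries as Dynkin edges (a single edge where a_ij = a_ji = -1; a double or triple edge where a_ij * a_ji = 2 or 3), the diagram is a chain of 5 nodes with a fork of two nodes at one end (D_7). One simple-root ordering that puts it in standard form is (alpha_3, alpha_6, alpha_4, alpha_5, alpha_7, alpha_1, alpha_2). So the algebra is type D_7, i.e. so(14).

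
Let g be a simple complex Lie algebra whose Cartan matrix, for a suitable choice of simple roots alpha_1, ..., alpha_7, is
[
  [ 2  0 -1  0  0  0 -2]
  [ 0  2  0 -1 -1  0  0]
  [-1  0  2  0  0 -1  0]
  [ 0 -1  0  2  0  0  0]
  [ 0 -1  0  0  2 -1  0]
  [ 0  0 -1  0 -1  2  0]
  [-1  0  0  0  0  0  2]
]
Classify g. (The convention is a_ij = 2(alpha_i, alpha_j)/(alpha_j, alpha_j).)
The matrix has rank 7 with 2's on the diagonal. Reading the off-diagonal entries as Dynkin edges (a single edge where a_ij = a_ji = -1; a double or triple edge where a_ij * a_ji = 2 or 3), the diagram is a chain of 7 nodes with a double edge at one end; the terminal node there is the unique short simple root (B_7). One simple-root ordering that puts it in standard form is (alpha_4, alpha_2, alpha_5, alpha_6, alpha_3, alpha_1, alpha_7). So the algebra is type B_7, i.e. so(15).

B_7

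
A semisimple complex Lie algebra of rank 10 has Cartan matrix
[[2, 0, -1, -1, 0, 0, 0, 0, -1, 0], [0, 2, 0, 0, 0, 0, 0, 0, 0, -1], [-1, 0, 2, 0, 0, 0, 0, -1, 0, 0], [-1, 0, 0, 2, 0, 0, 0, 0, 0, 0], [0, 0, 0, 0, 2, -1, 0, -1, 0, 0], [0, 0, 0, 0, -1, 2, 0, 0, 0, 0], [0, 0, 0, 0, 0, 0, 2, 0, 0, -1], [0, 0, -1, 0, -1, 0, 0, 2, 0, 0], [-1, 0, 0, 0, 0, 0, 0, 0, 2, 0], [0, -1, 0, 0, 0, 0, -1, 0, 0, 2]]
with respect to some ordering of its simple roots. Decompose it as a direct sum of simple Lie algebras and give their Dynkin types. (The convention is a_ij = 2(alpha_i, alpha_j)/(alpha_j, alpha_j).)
A3 + D7

The diagram associated to this matrix has two connected components: the simple roots {alpha_2, alpha_7, alpha_10} form a chain of 3 nodes with single edges (A_3), and {alpha_1, alpha_3, alpha_4, alpha_5, alpha_6, alpha_8, alpha_9} form a chain of 5 nodes with a fork of two nodes at one end (D_7). A semisimple Lie algebra decomposes uniquely as the direct sum of simple ideals, one per connected component of its Dynkin diagram, so g ≅ A_3 ⊕ D_7 (dimension 15 + 91 = 106).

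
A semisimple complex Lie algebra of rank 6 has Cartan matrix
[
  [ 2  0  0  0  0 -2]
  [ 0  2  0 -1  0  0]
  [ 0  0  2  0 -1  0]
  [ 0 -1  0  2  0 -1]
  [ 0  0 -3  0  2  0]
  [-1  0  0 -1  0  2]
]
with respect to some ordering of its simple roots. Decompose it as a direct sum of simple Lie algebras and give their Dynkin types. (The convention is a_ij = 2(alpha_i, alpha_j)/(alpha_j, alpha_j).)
C_4 ⊕ G_2

The diagram associated to this matrix has two connected components: the simple roots {alpha_1, alpha_2, alpha_4, alpha_6} form a chain of 4 nodes with a double edge at one end; the terminal node there is the unique long simple root (C_4), and {alpha_3, alpha_5} form two nodes joined by a triple edge (G_2). A semisimple Lie algebra decomposes uniquely as the direct sum of simple ideals, one per connected component of its Dynkin diagram, so g ≅ C_4 ⊕ G_2 (dimension 36 + 14 = 50).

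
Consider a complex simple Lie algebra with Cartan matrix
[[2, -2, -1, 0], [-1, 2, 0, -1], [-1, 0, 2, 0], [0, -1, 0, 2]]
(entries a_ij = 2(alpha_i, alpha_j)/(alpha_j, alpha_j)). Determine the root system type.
type F_4

The matrix has rank 4 with 2's on the diagonal. Reading the off-diagonal entries as Dynkin edges (a single edge where a_ij = a_ji = -1; a double or triple edge where a_ij * a_ji = 2 or 3), the diagram is a chain of 4 nodes with a double edge between the middle two (F_4). One simple-root ordering that puts it in standard form is (alpha_3, alpha_1, alpha_2, alpha_4). So the algebra is type F_4.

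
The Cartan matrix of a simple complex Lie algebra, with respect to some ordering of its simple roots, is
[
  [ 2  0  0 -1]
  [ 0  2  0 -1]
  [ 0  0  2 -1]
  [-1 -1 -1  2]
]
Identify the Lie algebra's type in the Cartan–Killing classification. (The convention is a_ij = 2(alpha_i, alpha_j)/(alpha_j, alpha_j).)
D_4

The matrix has rank 4 with 2's on the diagonal. Reading the off-diagonal entries as Dynkin edges (a single edge where a_ij = a_ji = -1; a double or triple edge where a_ij * a_ji = 2 or 3), the diagram is a chain of 2 nodes with a fork of two nodes at one end (D_4). One simple-root ordering that puts it in standard form is (alpha_1, alpha_4, alpha_2, alpha_3). So the algebra is type D_4, i.e. so(8).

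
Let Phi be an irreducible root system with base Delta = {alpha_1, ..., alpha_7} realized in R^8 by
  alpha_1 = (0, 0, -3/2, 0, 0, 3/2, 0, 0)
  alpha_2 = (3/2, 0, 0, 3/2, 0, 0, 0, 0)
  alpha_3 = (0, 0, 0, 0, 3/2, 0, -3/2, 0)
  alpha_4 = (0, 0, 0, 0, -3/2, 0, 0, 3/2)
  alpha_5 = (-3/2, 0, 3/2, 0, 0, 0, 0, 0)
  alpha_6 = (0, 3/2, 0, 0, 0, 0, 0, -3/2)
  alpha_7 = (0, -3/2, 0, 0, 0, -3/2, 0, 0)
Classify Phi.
Compute the Cartan integers a_ij = 2(alpha_i, alpha_j)/(alpha_j, alpha_j); the resulting 7x7 Cartan matrix is
[[2, 0, 0, 0, -1, 0, -1], [0, 2, 0, 0, -1, 0, 0], [0, 0, 2, -1, 0, 0, 0], [0, 0, -1, 2, 0, -1, 0], [-1, -1, 0, 0, 2, 0, 0], [0, 0, 0, -1, 0, 2, -1], [-1, 0, 0, 0, 0, -1, 2]].
All simple roots have the same length, so the diagram is simply laced. The associated Dynkin diagram is a chain of 7 nodes with single edges (A_7), so the type is A_7 (the algebra sl(8)).

type A_7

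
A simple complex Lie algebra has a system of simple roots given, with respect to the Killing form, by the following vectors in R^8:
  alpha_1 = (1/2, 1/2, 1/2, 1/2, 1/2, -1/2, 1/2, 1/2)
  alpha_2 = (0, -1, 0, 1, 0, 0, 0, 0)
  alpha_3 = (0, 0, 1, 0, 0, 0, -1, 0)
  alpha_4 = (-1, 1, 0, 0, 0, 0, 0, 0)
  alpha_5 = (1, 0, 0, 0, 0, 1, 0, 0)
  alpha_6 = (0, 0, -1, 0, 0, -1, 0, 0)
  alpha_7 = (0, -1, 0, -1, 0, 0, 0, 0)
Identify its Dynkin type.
type E_7

Compute the Cartan integers a_ij = 2(alpha_i, alpha_j)/(alpha_j, alpha_j); the resulting 7x7 Cartan matrix is
[[2, 0, 0, 0, 0, 0, -1], [0, 2, 0, -1, 0, 0, 0], [0, 0, 2, 0, 0, -1, 0], [0, -1, 0, 2, -1, 0, -1], [0, 0, 0, -1, 2, -1, 0], [0, 0, -1, 0, -1, 2, 0], [-1, 0, 0, -1, 0, 0, 2]].
All simple roots have the same length, so the diagram is simply laced. The associated Dynkin diagram is a chain of 6 nodes with one extra node attached to the third node from one end (E_7), so the type is E_7.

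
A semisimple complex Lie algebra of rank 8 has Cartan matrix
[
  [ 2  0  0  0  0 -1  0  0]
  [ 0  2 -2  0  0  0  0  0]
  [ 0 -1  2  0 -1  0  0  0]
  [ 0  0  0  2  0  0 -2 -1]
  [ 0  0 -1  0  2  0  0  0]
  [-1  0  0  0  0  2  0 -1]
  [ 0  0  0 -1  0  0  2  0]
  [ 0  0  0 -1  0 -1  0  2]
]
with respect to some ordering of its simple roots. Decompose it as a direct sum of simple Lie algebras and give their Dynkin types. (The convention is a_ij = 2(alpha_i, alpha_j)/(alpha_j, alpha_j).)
The diagram associated to this matrix has two connected components: the simple roots {alpha_1, alpha_4, alpha_6, alpha_7, alpha_8} form a chain of 5 nodes with a double edge at one end; the terminal node there is the unique short simple root (B_5), and {alpha_2, alpha_3, alpha_5} form a chain of 3 nodes with a double edge at one end; the terminal node there is the unique long simple root (C_3). A semisimple Lie algebra decomposes uniquely as the direct sum of simple ideals, one per connected component of its Dynkin diagram, so g ≅ B_5 ⊕ C_3 (dimension 55 + 21 = 76).

B5 + C3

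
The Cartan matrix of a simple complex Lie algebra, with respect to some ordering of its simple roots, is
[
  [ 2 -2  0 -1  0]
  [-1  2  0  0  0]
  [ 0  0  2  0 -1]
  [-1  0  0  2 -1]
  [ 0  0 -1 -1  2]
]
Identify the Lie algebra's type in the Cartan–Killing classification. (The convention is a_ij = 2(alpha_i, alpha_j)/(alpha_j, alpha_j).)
B_5

The matrix has rank 5 with 2's on the diagonal. Reading the off-diagonal entries as Dynkin edges (a single edge where a_ij = a_ji = -1; a double or triple edge where a_ij * a_ji = 2 or 3), the diagram is a chain of 5 nodes with a double edge at one end; the terminal node there is the unique short simple root (B_5). One simple-root ordering that puts it in standard form is (alpha_3, alpha_5, alpha_4, alpha_1, alpha_2). So the algebra is type B_5, i.e. so(11).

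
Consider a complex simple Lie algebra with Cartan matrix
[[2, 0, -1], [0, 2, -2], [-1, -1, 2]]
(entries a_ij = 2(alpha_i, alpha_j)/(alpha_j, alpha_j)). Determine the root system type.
C_3 (sp(6))

The matrix has rank 3 with 2's on the diagonal. Reading the off-diagonal entries as Dynkin edges (a single edge where a_ij = a_ji = -1; a double or triple edge where a_ij * a_ji = 2 or 3), the diagram is a chain of 3 nodes with a double edge at one end; the terminal node there is the unique long simple root (C_3). One simple-root ordering that puts it in standard form is (alpha_1, alpha_3, alpha_2). So the algebra is type C_3, i.e. sp(6).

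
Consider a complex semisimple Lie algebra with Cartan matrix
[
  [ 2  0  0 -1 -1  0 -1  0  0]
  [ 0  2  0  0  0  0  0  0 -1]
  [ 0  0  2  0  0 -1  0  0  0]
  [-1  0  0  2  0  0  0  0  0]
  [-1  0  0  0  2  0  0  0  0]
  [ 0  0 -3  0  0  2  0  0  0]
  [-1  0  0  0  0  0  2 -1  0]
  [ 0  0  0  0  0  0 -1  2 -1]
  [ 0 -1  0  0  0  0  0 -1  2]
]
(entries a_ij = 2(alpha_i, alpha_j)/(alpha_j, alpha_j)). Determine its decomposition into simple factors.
D_7 + G_2

The diagram associated to this matrix has two connected components: the simple roots {alpha_1, alpha_2, alpha_4, alpha_5, alpha_7, alpha_8, alpha_9} form a chain of 5 nodes with a fork of two nodes at one end (D_7), and {alpha_3, alpha_6} form two nodes joined by a triple edge (G_2). A semisimple Lie algebra decomposes uniquely as the direct sum of simple ideals, one per connected component of its Dynkin diagram, so g ≅ D_7 ⊕ G_2 (dimension 91 + 14 = 105).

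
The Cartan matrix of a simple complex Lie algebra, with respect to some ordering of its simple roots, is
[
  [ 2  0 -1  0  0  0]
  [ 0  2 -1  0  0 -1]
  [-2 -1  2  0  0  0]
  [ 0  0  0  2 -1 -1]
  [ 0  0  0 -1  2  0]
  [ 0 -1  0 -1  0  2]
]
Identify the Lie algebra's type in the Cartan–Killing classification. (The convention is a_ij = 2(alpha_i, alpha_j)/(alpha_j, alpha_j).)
B_6 (so(13))

The matrix has rank 6 with 2's on the diagonal. Reading the off-diagonal entries as Dynkin edges (a single edge where a_ij = a_ji = -1; a double or triple edge where a_ij * a_ji = 2 or 3), the diagram is a chain of 6 nodes with a double edge at one end; the terminal node there is the unique short simple root (B_6). One simple-root ordering that puts it in standard form is (alpha_5, alpha_4, alpha_6, alpha_2, alpha_3, alpha_1). So the algebra is type B_6, i.e. so(13).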